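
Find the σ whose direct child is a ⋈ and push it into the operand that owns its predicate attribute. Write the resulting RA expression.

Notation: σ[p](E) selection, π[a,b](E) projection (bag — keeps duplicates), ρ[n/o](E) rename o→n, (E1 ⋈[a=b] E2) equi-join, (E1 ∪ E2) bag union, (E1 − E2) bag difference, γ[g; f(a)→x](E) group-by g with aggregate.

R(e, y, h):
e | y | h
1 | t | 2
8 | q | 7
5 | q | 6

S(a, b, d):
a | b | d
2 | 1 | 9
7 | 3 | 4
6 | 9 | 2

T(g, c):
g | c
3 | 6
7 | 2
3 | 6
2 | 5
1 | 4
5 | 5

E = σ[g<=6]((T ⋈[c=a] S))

σ filters on g, owned by the left side.
E' = (σ[g<=6](T) ⋈[c=a] S)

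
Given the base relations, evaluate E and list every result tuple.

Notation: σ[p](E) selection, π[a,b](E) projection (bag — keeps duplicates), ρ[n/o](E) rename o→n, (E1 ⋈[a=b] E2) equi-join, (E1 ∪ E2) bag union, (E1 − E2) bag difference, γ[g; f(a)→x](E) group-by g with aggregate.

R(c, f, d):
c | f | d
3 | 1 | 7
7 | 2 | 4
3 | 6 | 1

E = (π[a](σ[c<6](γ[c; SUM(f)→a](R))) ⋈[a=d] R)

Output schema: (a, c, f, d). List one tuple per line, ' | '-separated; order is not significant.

Row counts bottom-up:
  R → 3
  γ[c; SUM(f)→a](R) → 2
  σ[c<6](γ[c; SUM(f)→a](R)) → 1
  π[a](σ[c<6](γ[c; SUM(f)→a](R))) → 1
  R → 3
  (π[a](σ[c<6](γ[c; SUM(f)→a](R))) ⋈[a=d] R) → 1

== RESULT ==
a | c | f | d
7 | 3 | 1 | 7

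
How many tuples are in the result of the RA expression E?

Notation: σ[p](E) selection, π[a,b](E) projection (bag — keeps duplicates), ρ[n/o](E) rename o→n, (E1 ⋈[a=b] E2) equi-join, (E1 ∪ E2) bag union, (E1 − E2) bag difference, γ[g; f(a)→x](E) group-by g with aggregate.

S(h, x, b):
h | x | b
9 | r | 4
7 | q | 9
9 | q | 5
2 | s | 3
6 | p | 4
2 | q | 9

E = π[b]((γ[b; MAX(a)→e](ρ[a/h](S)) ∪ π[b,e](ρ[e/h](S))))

Subexpression sizes:
  S → 6
  ρ[a/h](S) → 6
  γ[b; MAX(a)→e](ρ[a/h](S)) → 4
  S → 6
  ρ[e/h](S) → 6
  π[b,e](ρ[e/h](S)) → 6
  (γ[b; MAX(a)→e](ρ[a/h](S)) ∪ π[b,e](ρ[e/h](S))) → 10
  π[b]((γ[b; MAX(a)→e](ρ[a/h](S)) ∪ π[b,e](ρ[e/h](S)))) → 10

|E| = 10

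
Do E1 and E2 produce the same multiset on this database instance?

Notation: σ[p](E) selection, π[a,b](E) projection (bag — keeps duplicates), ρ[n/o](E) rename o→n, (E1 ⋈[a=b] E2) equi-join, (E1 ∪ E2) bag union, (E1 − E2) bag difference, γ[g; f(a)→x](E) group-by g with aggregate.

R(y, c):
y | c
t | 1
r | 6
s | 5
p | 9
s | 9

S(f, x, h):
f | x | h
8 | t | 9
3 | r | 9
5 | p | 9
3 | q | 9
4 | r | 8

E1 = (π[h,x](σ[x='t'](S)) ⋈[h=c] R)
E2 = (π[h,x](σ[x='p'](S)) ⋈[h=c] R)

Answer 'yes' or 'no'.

E1 stepwise |·|:
  S → 5
  σ[x='t'](S) → 1
  π[h,x](σ[x='t'](S)) → 1
  R → 5
  (π[h,x](σ[x='t'](S)) ⋈[h=c] R) → 2
E2 stepwise |·|:
  S → 5
  σ[x='p'](S) → 1
  π[h,x](σ[x='p'](S)) → 1
  R → 5
  (π[h,x](σ[x='p'](S)) ⋈[h=c] R) → 2

E1 result:
h | x | y | c
9 | t | p | 9
9 | t | s | 9
E2 result:
h | x | y | c
9 | p | p | 9
9 | p | s | 9
Witness: (9, 't', 's', 9) appears 1× in E1 but 0× in E2.

no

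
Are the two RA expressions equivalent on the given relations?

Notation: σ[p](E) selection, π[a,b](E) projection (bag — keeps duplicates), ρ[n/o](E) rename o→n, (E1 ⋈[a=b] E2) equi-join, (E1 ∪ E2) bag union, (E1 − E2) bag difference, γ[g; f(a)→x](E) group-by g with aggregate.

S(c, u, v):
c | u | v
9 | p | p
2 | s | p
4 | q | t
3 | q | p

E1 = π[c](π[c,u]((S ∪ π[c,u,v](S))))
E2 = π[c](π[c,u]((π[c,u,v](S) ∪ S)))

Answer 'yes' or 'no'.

E1 stepwise |·|:
  S → 4
  S → 4
  π[c,u,v](S) → 4
  (S ∪ π[c,u,v](S)) → 8
  π[c,u]((S ∪ π[c,u,v](S))) → 8
  π[c](π[c,u]((S ∪ π[c,u,v](S)))) → 8
E2 stepwise |·|:
  S → 4
  π[c,u,v](S) → 4
  S → 4
  (π[c,u,v](S) ∪ S) → 8
  π[c,u]((π[c,u,v](S) ∪ S)) → 8
  π[c](π[c,u]((π[c,u,v](S) ∪ S))) → 8

E1 and E2 produce the same multiset:
c
2
2
3
3
4
4
9
9

yes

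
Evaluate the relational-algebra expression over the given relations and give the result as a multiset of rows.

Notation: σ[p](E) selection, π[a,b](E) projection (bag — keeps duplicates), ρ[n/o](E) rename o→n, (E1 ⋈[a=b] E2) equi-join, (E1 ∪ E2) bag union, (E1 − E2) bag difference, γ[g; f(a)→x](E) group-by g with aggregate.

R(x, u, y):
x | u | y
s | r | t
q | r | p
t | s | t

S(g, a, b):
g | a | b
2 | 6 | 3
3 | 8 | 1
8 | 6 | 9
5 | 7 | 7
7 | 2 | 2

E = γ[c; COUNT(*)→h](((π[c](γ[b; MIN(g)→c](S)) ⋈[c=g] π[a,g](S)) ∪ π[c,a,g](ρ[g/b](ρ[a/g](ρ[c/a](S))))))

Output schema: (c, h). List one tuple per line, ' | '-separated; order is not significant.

Per-node cardinality:
  S → 5
  γ[b; MIN(g)→c](S) → 5
  π[c](γ[b; MIN(g)→c](S)) → 5
  S → 5
  π[a,g](S) → 5
  (π[c](γ[b; MIN(g)→c](S)) ⋈[c=g] π[a,g](S)) → 5
  S → 5
  ρ[c/a](S) → 5
  ρ[a/g](ρ[c/a](S)) → 5
  ρ[g/b](ρ[a/g](ρ[c/a](S))) → 5
  π[c,a,g](ρ[g/b](ρ[a/g](ρ[c/a](S)))) → 5
  ((π[c](γ[b; MIN(g)→c](S)) ⋈[c=g] π[a,g](S)) ∪ π[c,a,g](ρ[g/b](ρ[a/g](ρ[c/a](S))))) → 10
  γ[c; COUNT(*)→h](((π[c](γ[b; MIN(g)→c](S)) ⋈[c=g] π[a,g](S)) ∪ π[c,a,g](ρ[g/b](ρ[a/g](ρ[c/a](S)))))) → 6

== RESULT ==
c | h
2 | 2
3 | 1
5 | 1
6 | 2
7 | 2
8 | 2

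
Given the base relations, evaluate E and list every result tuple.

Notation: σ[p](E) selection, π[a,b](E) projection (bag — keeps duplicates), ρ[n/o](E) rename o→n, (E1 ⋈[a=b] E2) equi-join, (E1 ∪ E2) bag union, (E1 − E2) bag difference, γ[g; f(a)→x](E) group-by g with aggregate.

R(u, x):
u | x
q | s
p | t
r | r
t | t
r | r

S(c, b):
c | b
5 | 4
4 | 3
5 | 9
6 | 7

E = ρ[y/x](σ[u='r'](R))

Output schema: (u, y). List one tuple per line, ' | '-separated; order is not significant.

Row counts bottom-up:
  R → 5
  σ[u='r'](R) → 2
  ρ[y/x](σ[u='r'](R)) → 2

== RESULT ==
u | y
r | r
r | r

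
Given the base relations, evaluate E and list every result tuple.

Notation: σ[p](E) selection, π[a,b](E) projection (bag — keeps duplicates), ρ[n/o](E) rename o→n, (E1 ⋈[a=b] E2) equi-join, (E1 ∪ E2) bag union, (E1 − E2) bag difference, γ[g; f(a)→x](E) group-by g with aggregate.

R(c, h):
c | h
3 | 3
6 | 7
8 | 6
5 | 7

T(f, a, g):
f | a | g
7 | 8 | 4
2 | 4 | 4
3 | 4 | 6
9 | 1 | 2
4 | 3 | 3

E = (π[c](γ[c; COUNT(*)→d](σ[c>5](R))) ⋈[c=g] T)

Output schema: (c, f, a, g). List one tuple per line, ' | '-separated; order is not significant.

Row counts bottom-up:
  R → 4
  σ[c>5](R) → 2
  γ[c; COUNT(*)→d](σ[c>5](R)) → 2
  π[c](γ[c; COUNT(*)→d](σ[c>5](R))) → 2
  T → 5
  (π[c](γ[c; COUNT(*)→d](σ[c>5](R))) ⋈[c=g] T) → 1

== RESULT ==
c | f | a | g
6 | 3 | 4 | 6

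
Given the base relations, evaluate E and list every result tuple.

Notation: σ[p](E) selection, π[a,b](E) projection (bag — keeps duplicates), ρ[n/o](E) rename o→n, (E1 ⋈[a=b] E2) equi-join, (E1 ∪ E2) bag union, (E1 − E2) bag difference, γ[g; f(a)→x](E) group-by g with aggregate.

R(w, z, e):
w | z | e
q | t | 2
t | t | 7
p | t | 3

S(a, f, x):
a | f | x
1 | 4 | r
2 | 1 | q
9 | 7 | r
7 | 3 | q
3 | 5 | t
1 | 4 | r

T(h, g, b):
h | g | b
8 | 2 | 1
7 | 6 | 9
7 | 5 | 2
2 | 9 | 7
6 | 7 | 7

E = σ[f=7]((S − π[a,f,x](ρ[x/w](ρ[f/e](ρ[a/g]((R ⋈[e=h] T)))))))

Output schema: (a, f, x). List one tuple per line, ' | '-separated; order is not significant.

Per-node cardinality:
  S → 6
  R → 3
  T → 5
  (R ⋈[e=h] T) → 3
  ρ[a/g]((R ⋈[e=h] T)) → 3
  ρ[f/e](ρ[a/g]((R ⋈[e=h] T))) → 3
  ρ[x/w](ρ[f/e](ρ[a/g]((R ⋈[e=h] T)))) → 3
  π[a,f,x](ρ[x/w](ρ[f/e](ρ[a/g]((R ⋈[e=h] T))))) → 3
  (S − π[a,f,x](ρ[x/w](ρ[f/e](ρ[a/g]((R ⋈[e=h] T)))))) → 6
  σ[f=7]((S − π[a,f,x](ρ[x/w](ρ[f/e](ρ[a/g]((R ⋈[e=h] T))))))) → 1

== RESULT ==
a | f | x
9 | 7 | r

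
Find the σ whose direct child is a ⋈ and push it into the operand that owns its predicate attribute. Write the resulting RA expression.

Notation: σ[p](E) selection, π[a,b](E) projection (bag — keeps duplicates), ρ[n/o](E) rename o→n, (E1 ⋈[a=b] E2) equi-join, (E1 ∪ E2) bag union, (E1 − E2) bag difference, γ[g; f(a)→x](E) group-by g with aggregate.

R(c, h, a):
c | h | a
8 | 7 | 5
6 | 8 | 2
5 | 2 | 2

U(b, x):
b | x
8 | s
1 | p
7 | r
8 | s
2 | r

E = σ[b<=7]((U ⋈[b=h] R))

σ filters on b, owned by the left side.
E' = (σ[b<=7](U) ⋈[b=h] R)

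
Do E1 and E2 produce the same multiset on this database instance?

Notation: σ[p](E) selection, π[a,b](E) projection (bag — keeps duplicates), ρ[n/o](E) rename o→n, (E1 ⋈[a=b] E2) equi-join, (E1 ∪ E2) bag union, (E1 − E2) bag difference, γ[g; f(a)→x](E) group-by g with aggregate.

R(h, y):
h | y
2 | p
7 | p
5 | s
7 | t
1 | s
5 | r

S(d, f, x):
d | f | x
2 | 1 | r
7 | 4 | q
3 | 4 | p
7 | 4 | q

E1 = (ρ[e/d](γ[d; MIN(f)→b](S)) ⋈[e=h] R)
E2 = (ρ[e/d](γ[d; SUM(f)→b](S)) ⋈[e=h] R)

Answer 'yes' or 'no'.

E1 per-node cardinality:
  S → 4
  γ[d; MIN(f)→b](S) → 3
  ρ[e/d](γ[d; MIN(f)→b](S)) → 3
  R → 6
  (ρ[e/d](γ[d; MIN(f)→b](S)) ⋈[e=h] R) → 3
E2 per-node cardinality:
  S → 4
  γ[d; SUM(f)→b](S) → 3
  ρ[e/d](γ[d; SUM(f)→b](S)) → 3
  R → 6
  (ρ[e/d](γ[d; SUM(f)→b](S)) ⋈[e=h] R) → 3

E1 result:
e | b | h | y
2 | 1 | 2 | p
7 | 4 | 7 | p
7 | 4 | 7 | t
E2 result:
e | b | h | y
2 | 1 | 2 | p
7 | 8 | 7 | p
7 | 8 | 7 | t
Witness: (7, 8, 7, 'p') appears 0× in E1 but 1× in E2.

no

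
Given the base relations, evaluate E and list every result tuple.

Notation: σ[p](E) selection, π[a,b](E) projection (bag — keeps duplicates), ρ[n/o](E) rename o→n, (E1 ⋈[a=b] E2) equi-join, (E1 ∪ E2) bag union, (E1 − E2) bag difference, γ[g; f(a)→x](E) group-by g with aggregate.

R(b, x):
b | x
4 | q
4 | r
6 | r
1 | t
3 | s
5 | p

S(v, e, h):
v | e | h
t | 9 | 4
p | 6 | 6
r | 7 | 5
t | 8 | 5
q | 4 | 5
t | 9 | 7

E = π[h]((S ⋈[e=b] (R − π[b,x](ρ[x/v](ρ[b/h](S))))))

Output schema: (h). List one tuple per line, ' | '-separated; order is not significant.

Subexpression sizes:
  S → 6
  R → 6
  S → 6
  ρ[b/h](S) → 6
  ρ[x/v](ρ[b/h](S)) → 6
  π[b,x](ρ[x/v](ρ[b/h](S))) → 6
  (R − π[b,x](ρ[x/v](ρ[b/h](S)))) → 6
  (S ⋈[e=b] (R − π[b,x](ρ[x/v](ρ[b/h](S))))) → 3
  π[h]((S ⋈[e=b] (R − π[b,x](ρ[x/v](ρ[b/h](S)))))) → 3

== RESULT ==
h
5
5
6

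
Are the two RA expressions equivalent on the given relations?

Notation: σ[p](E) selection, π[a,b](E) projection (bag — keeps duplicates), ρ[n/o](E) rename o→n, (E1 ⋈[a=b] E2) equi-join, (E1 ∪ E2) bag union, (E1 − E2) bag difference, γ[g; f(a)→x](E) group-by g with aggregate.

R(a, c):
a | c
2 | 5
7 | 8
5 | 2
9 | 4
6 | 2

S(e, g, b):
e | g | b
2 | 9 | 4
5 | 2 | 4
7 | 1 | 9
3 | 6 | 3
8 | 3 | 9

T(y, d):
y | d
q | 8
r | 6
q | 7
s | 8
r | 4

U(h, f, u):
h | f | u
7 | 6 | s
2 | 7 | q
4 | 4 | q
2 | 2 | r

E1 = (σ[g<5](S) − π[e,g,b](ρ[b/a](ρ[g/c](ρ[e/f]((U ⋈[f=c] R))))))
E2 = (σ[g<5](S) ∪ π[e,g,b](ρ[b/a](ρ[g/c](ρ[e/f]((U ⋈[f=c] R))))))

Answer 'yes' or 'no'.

E1 stepwise |·|:
  S → 5
  σ[g<5](S) → 3
  U → 4
  R → 5
  (U ⋈[f=c] R) → 3
  ρ[e/f]((U ⋈[f=c] R)) → 3
  ρ[g/c](ρ[e/f]((U ⋈[f=c] R))) → 3
  ρ[b/a](ρ[g/c](ρ[e/f]((U ⋈[f=c] R)))) → 3
  π[e,g,b](ρ[b/a](ρ[g/c](ρ[e/f]((U ⋈[f=c] R))))) → 3
  (σ[g<5](S) − π[e,g,b](ρ[b/a](ρ[g/c](ρ[e/f]((U ⋈[f=c] R)))))) → 3
E2 stepwise |·|:
  S → 5
  σ[g<5](S) → 3
  U → 4
  R → 5
  (U ⋈[f=c] R) → 3
  ρ[e/f]((U ⋈[f=c] R)) → 3
  ρ[g/c](ρ[e/f]((U ⋈[f=c] R))) → 3
  ρ[b/a](ρ[g/c](ρ[e/f]((U ⋈[f=c] R)))) → 3
  π[e,g,b](ρ[b/a](ρ[g/c](ρ[e/f]((U ⋈[f=c] R))))) → 3
  (σ[g<5](S) ∪ π[e,g,b](ρ[b/a](ρ[g/c](ρ[e/f]((U ⋈[f=c] R)))))) → 6

E1 result:
e | g | b
5 | 2 | 4
7 | 1 | 9
8 | 3 | 9
E2 result:
e | g | b
2 | 2 | 5
2 | 2 | 6
4 | 4 | 9
5 | 2 | 4
7 | 1 | 9
8 | 3 | 9
Witness: (2, 2, 6) appears 0× in E1 but 1× in E2.

no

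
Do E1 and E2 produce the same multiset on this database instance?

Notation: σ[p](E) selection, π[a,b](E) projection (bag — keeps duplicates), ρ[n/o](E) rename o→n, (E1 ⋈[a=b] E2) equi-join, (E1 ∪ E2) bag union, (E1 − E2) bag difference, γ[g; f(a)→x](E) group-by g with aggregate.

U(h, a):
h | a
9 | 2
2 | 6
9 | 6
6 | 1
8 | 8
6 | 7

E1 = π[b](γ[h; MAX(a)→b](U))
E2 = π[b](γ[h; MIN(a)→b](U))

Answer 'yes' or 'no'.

E1 stepwise |·|:
  U → 6
  γ[h; MAX(a)→b](U) → 4
  π[b](γ[h; MAX(a)→b](U)) → 4
E2 stepwise |·|:
  U → 6
  γ[h; MIN(a)→b](U) → 4
  π[b](γ[h; MIN(a)→b](U)) → 4

E1 result:
b
6
6
7
8
E2 result:
b
1
2
6
8
Witness: (6,) appears 2× in E1 but 1× in E2.

no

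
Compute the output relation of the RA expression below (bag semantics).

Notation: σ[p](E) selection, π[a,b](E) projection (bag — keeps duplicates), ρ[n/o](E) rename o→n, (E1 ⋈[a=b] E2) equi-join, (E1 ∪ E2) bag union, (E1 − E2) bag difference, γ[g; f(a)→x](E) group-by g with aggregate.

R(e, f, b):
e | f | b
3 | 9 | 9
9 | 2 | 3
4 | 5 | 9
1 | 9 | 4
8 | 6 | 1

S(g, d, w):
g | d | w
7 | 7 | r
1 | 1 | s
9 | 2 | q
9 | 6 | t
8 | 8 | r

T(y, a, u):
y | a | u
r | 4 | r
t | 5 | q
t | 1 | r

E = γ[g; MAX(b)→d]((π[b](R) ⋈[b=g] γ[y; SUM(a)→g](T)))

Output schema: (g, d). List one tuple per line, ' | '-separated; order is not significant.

Per-node cardinality:
  R → 5
  π[b](R) → 5
  T → 3
  γ[y; SUM(a)→g](T) → 2
  (π[b](R) ⋈[b=g] γ[y; SUM(a)→g](T)) → 1
  γ[g; MAX(b)→d]((π[b](R) ⋈[b=g] γ[y; SUM(a)→g](T))) → 1

== RESULT ==
g | d
4 | 4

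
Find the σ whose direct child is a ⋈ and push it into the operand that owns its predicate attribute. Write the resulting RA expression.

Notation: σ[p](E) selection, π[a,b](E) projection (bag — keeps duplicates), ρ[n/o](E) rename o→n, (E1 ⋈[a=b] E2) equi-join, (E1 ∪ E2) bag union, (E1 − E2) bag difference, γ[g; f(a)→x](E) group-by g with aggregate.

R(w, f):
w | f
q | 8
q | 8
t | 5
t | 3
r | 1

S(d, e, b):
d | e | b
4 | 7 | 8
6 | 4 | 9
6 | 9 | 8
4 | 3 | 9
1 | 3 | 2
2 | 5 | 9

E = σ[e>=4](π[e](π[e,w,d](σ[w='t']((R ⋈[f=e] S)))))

σ filters on w, owned by the left side.
E' = σ[e>=4](π[e](π[e,w,d]((σ[w='t'](R) ⋈[f=e] S))))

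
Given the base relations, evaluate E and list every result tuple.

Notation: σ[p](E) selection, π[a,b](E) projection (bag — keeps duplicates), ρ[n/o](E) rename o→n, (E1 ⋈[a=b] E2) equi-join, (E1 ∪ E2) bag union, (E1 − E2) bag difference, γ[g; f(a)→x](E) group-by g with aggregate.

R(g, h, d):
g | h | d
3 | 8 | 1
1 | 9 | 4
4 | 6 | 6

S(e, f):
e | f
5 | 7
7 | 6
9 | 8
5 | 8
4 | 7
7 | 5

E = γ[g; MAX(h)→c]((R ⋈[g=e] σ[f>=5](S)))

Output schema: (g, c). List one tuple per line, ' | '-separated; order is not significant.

Stepwise |·|:
  R → 3
  S → 6
  σ[f>=5](S) → 6
  (R ⋈[g=e] σ[f>=5](S)) → 1
  γ[g; MAX(h)→c]((R ⋈[g=e] σ[f>=5](S))) → 1

== RESULT ==
g | c
4 | 6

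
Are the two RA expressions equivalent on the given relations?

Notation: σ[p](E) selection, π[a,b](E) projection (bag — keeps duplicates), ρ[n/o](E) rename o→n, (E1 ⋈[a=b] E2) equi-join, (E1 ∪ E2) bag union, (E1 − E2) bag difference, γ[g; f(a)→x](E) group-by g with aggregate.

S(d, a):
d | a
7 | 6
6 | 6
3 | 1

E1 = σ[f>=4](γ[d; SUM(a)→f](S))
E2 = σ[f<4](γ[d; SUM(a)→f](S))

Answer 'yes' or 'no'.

E1 per-node cardinality:
  S → 3
  γ[d; SUM(a)→f](S) → 3
  σ[f>=4](γ[d; SUM(a)→f](S)) → 2
E2 per-node cardinality:
  S → 3
  γ[d; SUM(a)→f](S) → 3
  σ[f<4](γ[d; SUM(a)→f](S)) → 1

E1 result:
d | f
6 | 6
7 | 6
E2 result:
d | f
3 | 1
Witness: (6, 6) appears 1× in E1 but 0× in E2.

no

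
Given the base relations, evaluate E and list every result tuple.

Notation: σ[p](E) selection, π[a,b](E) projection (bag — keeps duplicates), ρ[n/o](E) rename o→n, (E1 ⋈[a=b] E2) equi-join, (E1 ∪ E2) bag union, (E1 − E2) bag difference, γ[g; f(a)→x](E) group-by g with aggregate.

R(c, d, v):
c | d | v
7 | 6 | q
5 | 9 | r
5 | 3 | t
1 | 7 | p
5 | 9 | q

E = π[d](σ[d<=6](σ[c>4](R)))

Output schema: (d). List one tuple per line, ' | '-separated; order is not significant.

Subexpression sizes:
  R → 5
  σ[c>4](R) → 4
  σ[d<=6](σ[c>4](R)) → 2
  π[d](σ[d<=6](σ[c>4](R))) → 2

== RESULT ==
d
3
6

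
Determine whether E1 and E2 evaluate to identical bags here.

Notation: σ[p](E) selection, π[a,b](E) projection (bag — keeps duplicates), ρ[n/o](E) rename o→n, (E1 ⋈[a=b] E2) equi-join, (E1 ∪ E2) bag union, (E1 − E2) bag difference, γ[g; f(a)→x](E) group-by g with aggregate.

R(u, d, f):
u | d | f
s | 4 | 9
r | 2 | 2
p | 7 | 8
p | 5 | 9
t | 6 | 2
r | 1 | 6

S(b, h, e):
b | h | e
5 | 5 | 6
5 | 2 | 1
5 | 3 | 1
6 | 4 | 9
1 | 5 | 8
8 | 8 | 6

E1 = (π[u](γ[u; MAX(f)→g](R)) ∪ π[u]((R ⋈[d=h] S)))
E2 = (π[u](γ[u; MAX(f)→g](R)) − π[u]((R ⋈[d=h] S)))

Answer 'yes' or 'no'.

E1 stepwise |·|:
  R → 6
  γ[u; MAX(f)→g](R) → 4
  π[u](γ[u; MAX(f)→g](R)) → 4
  R → 6
  S → 6
  (R ⋈[d=h] S) → 4
  π[u]((R ⋈[d=h] S)) → 4
  (π[u](γ[u; MAX(f)→g](R)) ∪ π[u]((R ⋈[d=h] S))) → 8
E2 stepwise |·|:
  R → 6
  γ[u; MAX(f)→g](R) → 4
  π[u](γ[u; MAX(f)→g](R)) → 4
  R → 6
  S → 6
  (R ⋈[d=h] S) → 4
  π[u]((R ⋈[d=h] S)) → 4
  (π[u](γ[u; MAX(f)→g](R)) − π[u]((R ⋈[d=h] S))) → 1

E1 result:
u
p
p
p
r
r
s
s
t
E2 result:
u
t
Witness: ('s',) appears 2× in E1 but 0× in E2.

no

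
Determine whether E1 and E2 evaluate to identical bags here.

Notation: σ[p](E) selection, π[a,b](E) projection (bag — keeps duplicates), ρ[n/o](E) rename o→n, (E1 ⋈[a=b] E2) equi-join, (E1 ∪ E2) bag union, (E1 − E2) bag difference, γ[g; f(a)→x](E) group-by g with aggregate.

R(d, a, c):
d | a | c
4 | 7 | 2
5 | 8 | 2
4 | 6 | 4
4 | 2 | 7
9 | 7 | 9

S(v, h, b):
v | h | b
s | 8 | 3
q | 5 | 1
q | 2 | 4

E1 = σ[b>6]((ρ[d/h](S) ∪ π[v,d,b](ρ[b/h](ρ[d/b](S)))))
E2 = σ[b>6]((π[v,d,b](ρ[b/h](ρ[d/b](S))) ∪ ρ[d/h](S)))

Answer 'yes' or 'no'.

E1 row counts bottom-up:
  S → 3
  ρ[d/h](S) → 3
  S → 3
  ρ[d/b](S) → 3
  ρ[b/h](ρ[d/b](S)) → 3
  π[v,d,b](ρ[b/h](ρ[d/b](S))) → 3
  (ρ[d/h](S) ∪ π[v,d,b](ρ[b/h](ρ[d/b](S)))) → 6
  σ[b>6]((ρ[d/h](S) ∪ π[v,d,b](ρ[b/h](ρ[d/b](S))))) → 1
E2 row counts bottom-up:
  S → 3
  ρ[d/b](S) → 3
  ρ[b/h](ρ[d/b](S)) → 3
  π[v,d,b](ρ[b/h](ρ[d/b](S))) → 3
  S → 3
  ρ[d/h](S) → 3
  (π[v,d,b](ρ[b/h](ρ[d/b](S))) ∪ ρ[d/h](S)) → 6
  σ[b>6]((π[v,d,b](ρ[b/h](ρ[d/b](S))) ∪ ρ[d/h](S))) → 1

E1 and E2 produce the same multiset:
v | d | b
s | 3 | 8

yes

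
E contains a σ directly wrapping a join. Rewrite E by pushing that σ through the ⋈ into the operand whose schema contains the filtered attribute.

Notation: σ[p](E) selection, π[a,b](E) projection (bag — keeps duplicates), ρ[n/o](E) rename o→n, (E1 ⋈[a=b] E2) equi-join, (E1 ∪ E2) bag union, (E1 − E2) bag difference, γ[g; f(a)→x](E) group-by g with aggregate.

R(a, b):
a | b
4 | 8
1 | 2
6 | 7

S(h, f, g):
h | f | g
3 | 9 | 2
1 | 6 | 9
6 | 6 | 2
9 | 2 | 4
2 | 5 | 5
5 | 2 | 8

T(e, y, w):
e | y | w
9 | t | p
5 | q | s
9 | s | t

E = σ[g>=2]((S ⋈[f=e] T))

σ filters on g, owned by the left side.
E' = (σ[g>=2](S) ⋈[f=e] T)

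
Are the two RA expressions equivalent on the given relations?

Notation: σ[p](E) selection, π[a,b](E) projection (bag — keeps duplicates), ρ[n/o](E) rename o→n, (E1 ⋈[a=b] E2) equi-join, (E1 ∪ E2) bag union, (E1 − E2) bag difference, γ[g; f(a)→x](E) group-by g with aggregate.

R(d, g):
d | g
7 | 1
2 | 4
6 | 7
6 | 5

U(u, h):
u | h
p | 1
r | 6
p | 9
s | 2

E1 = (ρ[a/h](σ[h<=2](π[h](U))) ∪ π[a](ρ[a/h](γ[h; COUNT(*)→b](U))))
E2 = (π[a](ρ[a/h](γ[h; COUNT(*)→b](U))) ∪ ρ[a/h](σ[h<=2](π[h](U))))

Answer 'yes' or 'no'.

E1 row counts bottom-up:
  U → 4
  π[h](U) → 4
  σ[h<=2](π[h](U)) → 2
  ρ[a/h](σ[h<=2](π[h](U))) → 2
  U → 4
  γ[h; COUNT(*)→b](U) → 4
  ρ[a/h](γ[h; COUNT(*)→b](U)) → 4
  π[a](ρ[a/h](γ[h; COUNT(*)→b](U))) → 4
  (ρ[a/h](σ[h<=2](π[h](U))) ∪ π[a](ρ[a/h](γ[h; COUNT(*)→b](U)))) → 6
E2 row counts bottom-up:
  U → 4
  γ[h; COUNT(*)→b](U) → 4
  ρ[a/h](γ[h; COUNT(*)→b](U)) → 4
  π[a](ρ[a/h](γ[h; COUNT(*)→b](U))) → 4
  U → 4
  π[h](U) → 4
  σ[h<=2](π[h](U)) → 2
  ρ[a/h](σ[h<=2](π[h](U))) → 2
  (π[a](ρ[a/h](γ[h; COUNT(*)→b](U))) ∪ ρ[a/h](σ[h<=2](π[h](U)))) → 6

E1 and E2 produce the same multiset:
a
1
1
2
2
6
9

yes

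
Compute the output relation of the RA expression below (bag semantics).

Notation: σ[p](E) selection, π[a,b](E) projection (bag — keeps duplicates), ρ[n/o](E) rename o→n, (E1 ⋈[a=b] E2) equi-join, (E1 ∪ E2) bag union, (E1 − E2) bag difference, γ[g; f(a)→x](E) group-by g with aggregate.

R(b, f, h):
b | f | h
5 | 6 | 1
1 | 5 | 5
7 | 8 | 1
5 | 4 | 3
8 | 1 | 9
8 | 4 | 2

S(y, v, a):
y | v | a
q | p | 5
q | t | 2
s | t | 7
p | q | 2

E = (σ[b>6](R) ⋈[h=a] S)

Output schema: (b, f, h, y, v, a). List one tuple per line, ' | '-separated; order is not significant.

Row counts bottom-up:
  R → 6
  σ[b>6](R) → 3
  S → 4
  (σ[b>6](R) ⋈[h=a] S) → 2

== RESULT ==
b | f | h | y | v | a
8 | 4 | 2 | p | q | 2
8 | 4 | 2 | q | t | 2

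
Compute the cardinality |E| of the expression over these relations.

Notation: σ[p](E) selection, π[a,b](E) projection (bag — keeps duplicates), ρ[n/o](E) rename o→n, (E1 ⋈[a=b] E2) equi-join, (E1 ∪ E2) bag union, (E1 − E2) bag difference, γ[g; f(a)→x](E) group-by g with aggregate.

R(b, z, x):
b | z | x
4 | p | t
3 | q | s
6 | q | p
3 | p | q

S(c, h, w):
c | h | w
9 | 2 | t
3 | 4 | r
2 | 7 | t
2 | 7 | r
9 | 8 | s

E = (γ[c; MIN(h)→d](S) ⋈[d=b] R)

Per-node cardinality:
  S → 5
  γ[c; MIN(h)→d](S) → 3
  R → 4
  (γ[c; MIN(h)→d](S) ⋈[d=b] R) → 1

|E| = 1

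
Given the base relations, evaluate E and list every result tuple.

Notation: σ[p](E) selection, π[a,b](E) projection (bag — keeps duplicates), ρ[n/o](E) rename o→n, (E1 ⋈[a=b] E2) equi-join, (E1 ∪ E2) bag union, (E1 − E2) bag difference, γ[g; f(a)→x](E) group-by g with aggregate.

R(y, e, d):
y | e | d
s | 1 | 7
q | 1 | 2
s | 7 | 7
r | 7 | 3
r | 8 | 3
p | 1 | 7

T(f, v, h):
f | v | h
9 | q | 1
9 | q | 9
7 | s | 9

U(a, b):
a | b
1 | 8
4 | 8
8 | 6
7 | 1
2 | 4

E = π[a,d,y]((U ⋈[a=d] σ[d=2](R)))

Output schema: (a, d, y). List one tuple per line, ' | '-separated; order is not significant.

Stepwise |·|:
  U → 5
  R → 6
  σ[d=2](R) → 1
  (U ⋈[a=d] σ[d=2](R)) → 1
  π[a,d,y]((U ⋈[a=d] σ[d=2](R))) → 1

== RESULT ==
a | d | y
2 | 2 | q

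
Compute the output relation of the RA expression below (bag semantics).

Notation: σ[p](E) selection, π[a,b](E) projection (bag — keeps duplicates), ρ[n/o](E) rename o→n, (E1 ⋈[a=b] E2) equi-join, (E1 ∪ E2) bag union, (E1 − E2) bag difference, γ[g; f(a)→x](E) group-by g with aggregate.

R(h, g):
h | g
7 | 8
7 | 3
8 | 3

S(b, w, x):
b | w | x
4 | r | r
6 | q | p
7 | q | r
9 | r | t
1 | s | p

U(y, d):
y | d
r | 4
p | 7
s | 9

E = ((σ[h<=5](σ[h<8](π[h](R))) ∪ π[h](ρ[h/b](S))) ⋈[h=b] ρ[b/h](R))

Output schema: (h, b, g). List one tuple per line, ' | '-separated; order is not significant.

Row counts bottom-up:
  R → 3
  π[h](R) → 3
  σ[h<8](π[h](R)) → 2
  σ[h<=5](σ[h<8](π[h](R))) → 0
  S → 5
  ρ[h/b](S) → 5
  π[h](ρ[h/b](S)) → 5
  (σ[h<=5](σ[h<8](π[h](R))) ∪ π[h](ρ[h/b](S))) → 5
  R → 3
  ρ[b/h](R) → 3
  ((σ[h<=5](σ[h<8](π[h](R))) ∪ π[h](ρ[h/b](S))) ⋈[h=b] ρ[b/h](R)) → 2

== RESULT ==
h | b | g
7 | 7 | 3
7 | 7 | 8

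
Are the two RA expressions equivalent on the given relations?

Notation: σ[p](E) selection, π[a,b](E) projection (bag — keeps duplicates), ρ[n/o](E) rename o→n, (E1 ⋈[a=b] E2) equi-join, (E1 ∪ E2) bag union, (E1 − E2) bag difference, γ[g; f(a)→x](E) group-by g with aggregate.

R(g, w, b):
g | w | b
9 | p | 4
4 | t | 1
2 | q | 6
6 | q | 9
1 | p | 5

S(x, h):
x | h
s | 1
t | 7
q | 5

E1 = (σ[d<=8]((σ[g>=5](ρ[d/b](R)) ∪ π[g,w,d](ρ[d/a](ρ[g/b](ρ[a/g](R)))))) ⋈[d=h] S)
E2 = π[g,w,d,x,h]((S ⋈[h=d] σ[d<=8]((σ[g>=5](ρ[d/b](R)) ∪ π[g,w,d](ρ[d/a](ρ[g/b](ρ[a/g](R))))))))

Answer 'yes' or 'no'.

E1 per-node cardinality:
  R → 5
  ρ[d/b](R) → 5
  σ[g>=5](ρ[d/b](R)) → 2
  R → 5
  ρ[a/g](R) → 5
  ρ[g/b](ρ[a/g](R)) → 5
  ρ[d/a](ρ[g/b](ρ[a/g](R))) → 5
  π[g,w,d](ρ[d/a](ρ[g/b](ρ[a/g](R)))) → 5
  (σ[g>=5](ρ[d/b](R)) ∪ π[g,w,d](ρ[d/a](ρ[g/b](ρ[a/g](R))))) → 7
  σ[d<=8]((σ[g>=5](ρ[d/b](R)) ∪ π[g,w,d](ρ[d/a](ρ[g/b](ρ[a/g](R)))))) → 5
  S → 3
  (σ[d<=8]((σ[g>=5](ρ[d/b](R)) ∪ π[g,w,d](ρ[d/a](ρ[g/b](ρ[a/g](R)))))) ⋈[d=h] S) → 1
E2 per-node cardinality:
  S → 3
  R → 5
  ρ[d/b](R) → 5
  σ[g>=5](ρ[d/b](R)) → 2
  R → 5
  ρ[a/g](R) → 5
  ρ[g/b](ρ[a/g](R)) → 5
  ρ[d/a](ρ[g/b](ρ[a/g](R))) → 5
  π[g,w,d](ρ[d/a](ρ[g/b](ρ[a/g](R)))) → 5
  (σ[g>=5](ρ[d/b](R)) ∪ π[g,w,d](ρ[d/a](ρ[g/b](ρ[a/g](R))))) → 7
  σ[d<=8]((σ[g>=5](ρ[d/b](R)) ∪ π[g,w,d](ρ[d/a](ρ[g/b](ρ[a/g](R)))))) → 5
  (S ⋈[h=d] σ[d<=8]((σ[g>=5](ρ[d/b](R)) ∪ π[g,w,d](ρ[d/a](ρ[g/b](ρ[a/g](R))))))) → 1
  π[g,w,d,x,h]((S ⋈[h=d] σ[d<=8]((σ[g>=5](ρ[d/b](R)) ∪ π[g,w,d](ρ[d/a](ρ[g/b](ρ[a/g](R)))))))) → 1

E1 and E2 produce the same multiset:
g | w | d | x | h
5 | p | 1 | s | 1

yes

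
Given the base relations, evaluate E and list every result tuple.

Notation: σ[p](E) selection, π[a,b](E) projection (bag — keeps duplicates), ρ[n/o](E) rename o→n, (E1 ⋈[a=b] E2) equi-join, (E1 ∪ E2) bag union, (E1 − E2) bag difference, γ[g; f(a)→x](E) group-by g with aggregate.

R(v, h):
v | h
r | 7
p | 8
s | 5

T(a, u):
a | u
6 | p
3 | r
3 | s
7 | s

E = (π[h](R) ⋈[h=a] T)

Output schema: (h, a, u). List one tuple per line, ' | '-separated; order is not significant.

Stepwise |·|:
  R → 3
  π[h](R) → 3
  T → 4
  (π[h](R) ⋈[h=a] T) → 1

== RESULT ==
h | a | u
7 | 7 | s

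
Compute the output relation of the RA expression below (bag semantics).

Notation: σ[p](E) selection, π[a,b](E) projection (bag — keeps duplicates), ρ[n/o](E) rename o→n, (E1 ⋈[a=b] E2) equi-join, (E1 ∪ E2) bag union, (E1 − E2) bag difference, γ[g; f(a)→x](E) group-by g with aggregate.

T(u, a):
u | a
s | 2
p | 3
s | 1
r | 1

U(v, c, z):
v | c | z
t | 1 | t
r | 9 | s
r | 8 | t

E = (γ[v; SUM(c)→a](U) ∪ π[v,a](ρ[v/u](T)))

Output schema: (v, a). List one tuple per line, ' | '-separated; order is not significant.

Subexpression sizes:
  U → 3
  γ[v; SUM(c)→a](U) → 2
  T → 4
  ρ[v/u](T) → 4
  π[v,a](ρ[v/u](T)) → 4
  (γ[v; SUM(c)→a](U) ∪ π[v,a](ρ[v/u](T))) → 6

== RESULT ==
v | a
p | 3
r | 1
r | 17
s | 1
s | 2
t | 1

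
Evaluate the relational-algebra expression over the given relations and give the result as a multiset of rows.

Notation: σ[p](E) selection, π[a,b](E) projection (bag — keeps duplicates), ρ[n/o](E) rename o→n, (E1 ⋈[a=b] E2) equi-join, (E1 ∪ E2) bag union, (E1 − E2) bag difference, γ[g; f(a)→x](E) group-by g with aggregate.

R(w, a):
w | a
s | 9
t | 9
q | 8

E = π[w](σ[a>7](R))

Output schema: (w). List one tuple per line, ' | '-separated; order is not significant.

Row counts bottom-up:
  R → 3
  σ[a>7](R) → 3
  π[w](σ[a>7](R)) → 3

== RESULT ==
w
q
s
t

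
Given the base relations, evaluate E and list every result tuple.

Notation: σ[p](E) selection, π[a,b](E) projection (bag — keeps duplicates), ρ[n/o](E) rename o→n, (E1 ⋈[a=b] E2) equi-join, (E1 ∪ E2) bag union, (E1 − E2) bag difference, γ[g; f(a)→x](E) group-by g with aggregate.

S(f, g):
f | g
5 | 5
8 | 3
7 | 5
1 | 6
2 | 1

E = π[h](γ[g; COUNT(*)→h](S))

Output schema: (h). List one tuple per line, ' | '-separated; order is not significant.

Row counts bottom-up:
  S → 5
  γ[g; COUNT(*)→h](S) → 4
  π[h](γ[g; COUNT(*)→h](S)) → 4

== RESULT ==
h
1
1
1
2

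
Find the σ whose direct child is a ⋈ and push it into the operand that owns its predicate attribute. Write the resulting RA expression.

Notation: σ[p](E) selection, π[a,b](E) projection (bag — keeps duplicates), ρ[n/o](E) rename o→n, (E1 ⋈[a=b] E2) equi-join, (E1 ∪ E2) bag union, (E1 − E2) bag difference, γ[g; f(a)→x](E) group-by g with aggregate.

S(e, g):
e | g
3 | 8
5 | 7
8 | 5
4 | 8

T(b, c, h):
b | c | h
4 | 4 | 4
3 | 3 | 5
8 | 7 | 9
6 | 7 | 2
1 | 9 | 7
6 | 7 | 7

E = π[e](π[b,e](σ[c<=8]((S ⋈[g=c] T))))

σ filters on c, owned by the right side.
E' = π[e](π[b,e]((S ⋈[g=c] σ[c<=8](T))))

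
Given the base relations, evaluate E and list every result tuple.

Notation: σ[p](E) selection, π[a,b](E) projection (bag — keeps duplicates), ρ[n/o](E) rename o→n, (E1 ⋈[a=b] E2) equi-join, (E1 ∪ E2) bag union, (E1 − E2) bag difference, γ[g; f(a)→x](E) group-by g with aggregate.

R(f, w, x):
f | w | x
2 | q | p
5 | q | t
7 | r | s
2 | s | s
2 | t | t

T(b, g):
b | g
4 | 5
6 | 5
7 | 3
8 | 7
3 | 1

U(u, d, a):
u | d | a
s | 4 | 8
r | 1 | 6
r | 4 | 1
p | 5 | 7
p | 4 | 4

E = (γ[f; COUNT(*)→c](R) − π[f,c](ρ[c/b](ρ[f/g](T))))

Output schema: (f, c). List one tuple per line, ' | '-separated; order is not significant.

Stepwise |·|:
  R → 5
  γ[f; COUNT(*)→c](R) → 3
  T → 5
  ρ[f/g](T) → 5
  ρ[c/b](ρ[f/g](T)) → 5
  π[f,c](ρ[c/b](ρ[f/g](T))) → 5
  (γ[f; COUNT(*)→c](R) − π[f,c](ρ[c/b](ρ[f/g](T)))) → 3

== RESULT ==
f | c
2 | 3
5 | 1
7 | 1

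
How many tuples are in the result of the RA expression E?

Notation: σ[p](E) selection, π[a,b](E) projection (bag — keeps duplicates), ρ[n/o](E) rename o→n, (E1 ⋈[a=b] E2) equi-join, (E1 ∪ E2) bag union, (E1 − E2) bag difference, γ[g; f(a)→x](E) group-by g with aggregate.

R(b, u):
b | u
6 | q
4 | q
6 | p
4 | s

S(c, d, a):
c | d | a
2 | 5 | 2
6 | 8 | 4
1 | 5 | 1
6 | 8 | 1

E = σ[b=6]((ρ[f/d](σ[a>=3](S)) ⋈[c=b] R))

Per-node cardinality:
  S → 4
  σ[a>=3](S) → 1
  ρ[f/d](σ[a>=3](S)) → 1
  R → 4
  (ρ[f/d](σ[a>=3](S)) ⋈[c=b] R) → 2
  σ[b=6]((ρ[f/d](σ[a>=3](S)) ⋈[c=b] R)) → 2

|E| = 2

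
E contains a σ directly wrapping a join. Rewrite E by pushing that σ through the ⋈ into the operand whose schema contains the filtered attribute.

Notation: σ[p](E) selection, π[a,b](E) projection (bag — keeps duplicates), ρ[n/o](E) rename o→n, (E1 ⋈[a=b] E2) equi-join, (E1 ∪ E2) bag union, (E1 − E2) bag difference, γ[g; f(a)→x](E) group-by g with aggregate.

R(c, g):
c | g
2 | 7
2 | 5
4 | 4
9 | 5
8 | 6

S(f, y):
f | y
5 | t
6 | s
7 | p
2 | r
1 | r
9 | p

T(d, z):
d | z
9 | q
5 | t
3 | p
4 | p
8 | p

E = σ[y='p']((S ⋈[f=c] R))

σ filters on y, owned by the left side.
E' = (σ[y='p'](S) ⋈[f=c] R)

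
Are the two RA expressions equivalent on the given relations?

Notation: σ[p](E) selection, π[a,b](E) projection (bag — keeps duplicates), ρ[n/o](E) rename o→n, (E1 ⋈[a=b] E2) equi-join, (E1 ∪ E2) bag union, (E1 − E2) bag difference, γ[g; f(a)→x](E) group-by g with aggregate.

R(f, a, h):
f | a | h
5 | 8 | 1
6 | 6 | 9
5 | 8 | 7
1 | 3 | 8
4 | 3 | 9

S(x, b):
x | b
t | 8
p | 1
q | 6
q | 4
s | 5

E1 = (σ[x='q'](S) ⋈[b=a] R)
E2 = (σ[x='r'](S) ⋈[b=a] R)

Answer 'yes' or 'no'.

E1 row counts bottom-up:
  S → 5
  σ[x='q'](S) → 2
  R → 5
  (σ[x='q'](S) ⋈[b=a] R) → 1
E2 row counts bottom-up:
  S → 5
  σ[x='r'](S) → 0
  R → 5
  (σ[x='r'](S) ⋈[b=a] R) → 0

E1 result:
x | b | f | a | h
q | 6 | 6 | 6 | 9
E2 result:
x | b | f | a | h
(0 rows)
Witness: ('q', 6, 6, 6, 9) appears 1× in E1 but 0× in E2.

no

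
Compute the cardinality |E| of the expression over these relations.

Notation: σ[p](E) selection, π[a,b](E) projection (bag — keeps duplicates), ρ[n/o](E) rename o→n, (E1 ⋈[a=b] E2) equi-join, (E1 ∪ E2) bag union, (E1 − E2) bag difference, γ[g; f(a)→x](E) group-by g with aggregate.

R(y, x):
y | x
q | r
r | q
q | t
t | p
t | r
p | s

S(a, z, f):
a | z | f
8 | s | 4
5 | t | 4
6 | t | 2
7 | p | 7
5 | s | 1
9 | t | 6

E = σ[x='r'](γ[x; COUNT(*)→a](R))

Stepwise |·|:
  R → 6
  γ[x; COUNT(*)→a](R) → 5
  σ[x='r'](γ[x; COUNT(*)→a](R)) → 1

|E| = 1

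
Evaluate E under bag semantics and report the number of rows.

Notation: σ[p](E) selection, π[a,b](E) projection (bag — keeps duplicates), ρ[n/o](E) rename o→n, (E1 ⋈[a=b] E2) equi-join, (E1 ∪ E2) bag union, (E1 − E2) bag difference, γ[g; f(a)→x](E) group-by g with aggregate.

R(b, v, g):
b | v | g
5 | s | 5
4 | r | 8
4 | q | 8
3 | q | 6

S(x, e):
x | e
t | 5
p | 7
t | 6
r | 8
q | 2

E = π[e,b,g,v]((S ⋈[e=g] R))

Per-node cardinality:
  S → 5
  R → 4
  (S ⋈[e=g] R) → 4
  π[e,b,g,v]((S ⋈[e=g] R)) → 4

|E| = 4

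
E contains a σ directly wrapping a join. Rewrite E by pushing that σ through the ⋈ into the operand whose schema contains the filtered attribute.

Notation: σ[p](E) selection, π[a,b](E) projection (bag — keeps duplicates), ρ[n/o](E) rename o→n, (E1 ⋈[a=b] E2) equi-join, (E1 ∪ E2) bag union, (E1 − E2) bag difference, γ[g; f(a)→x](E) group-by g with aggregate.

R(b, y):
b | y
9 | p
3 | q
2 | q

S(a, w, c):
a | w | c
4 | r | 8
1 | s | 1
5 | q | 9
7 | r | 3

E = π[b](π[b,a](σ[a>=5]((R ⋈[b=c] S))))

σ filters on a, owned by the right side.
E' = π[b](π[b,a]((R ⋈[b=c] σ[a>=5](S))))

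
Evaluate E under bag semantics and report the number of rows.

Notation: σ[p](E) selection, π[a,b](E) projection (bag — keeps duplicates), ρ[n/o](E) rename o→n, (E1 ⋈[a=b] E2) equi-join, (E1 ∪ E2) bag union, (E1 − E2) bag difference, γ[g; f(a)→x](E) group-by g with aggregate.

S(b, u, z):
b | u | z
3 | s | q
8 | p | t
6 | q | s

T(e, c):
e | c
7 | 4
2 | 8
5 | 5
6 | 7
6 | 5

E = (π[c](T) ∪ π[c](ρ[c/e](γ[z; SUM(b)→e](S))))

Per-node cardinality:
  T → 5
  π[c](T) → 5
  S → 3
  γ[z; SUM(b)→e](S) → 3
  ρ[c/e](γ[z; SUM(b)→e](S)) → 3
  π[c](ρ[c/e](γ[z; SUM(b)→e](S))) → 3
  (π[c](T) ∪ π[c](ρ[c/e](γ[z; SUM(b)→e](S)))) → 8

|E| = 8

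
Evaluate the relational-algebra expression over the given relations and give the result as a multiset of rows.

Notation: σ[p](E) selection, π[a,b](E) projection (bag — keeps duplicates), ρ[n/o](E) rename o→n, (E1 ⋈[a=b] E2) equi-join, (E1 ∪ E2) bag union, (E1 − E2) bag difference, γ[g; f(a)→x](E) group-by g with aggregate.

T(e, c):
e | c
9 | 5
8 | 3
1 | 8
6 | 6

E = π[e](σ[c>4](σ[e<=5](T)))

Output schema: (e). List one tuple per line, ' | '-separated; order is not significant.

Stepwise |·|:
  T → 4
  σ[e<=5](T) → 1
  σ[c>4](σ[e<=5](T)) → 1
  π[e](σ[c>4](σ[e<=5](T))) → 1

== RESULT ==
e
1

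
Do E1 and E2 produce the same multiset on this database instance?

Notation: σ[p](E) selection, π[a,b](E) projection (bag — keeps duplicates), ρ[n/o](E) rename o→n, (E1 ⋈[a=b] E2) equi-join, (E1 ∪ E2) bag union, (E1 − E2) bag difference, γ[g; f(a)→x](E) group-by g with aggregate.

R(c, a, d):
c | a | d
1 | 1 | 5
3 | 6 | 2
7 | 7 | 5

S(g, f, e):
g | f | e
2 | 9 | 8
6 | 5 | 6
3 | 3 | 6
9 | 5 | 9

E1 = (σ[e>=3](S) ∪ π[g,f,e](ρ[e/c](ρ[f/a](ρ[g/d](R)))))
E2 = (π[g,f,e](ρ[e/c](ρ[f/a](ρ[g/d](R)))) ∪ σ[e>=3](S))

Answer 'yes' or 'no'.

E1 per-node cardinality:
  S → 4
  σ[e>=3](S) → 4
  R → 3
  ρ[g/d](R) → 3
  ρ[f/a](ρ[g/d](R)) → 3
  ρ[e/c](ρ[f/a](ρ[g/d](R))) → 3
  π[g,f,e](ρ[e/c](ρ[f/a](ρ[g/d](R)))) → 3
  (σ[e>=3](S) ∪ π[g,f,e](ρ[e/c](ρ[f/a](ρ[g/d](R))))) → 7
E2 per-node cardinality:
  R → 3
  ρ[g/d](R) → 3
  ρ[f/a](ρ[g/d](R)) → 3
  ρ[e/c](ρ[f/a](ρ[g/d](R))) → 3
  π[g,f,e](ρ[e/c](ρ[f/a](ρ[g/d](R)))) → 3
  S → 4
  σ[e>=3](S) → 4
  (π[g,f,e](ρ[e/c](ρ[f/a](ρ[g/d](R)))) ∪ σ[e>=3](S)) → 7

E1 and E2 produce the same multiset:
g | f | e
2 | 6 | 3
2 | 9 | 8
3 | 3 | 6
5 | 1 | 1
5 | 7 | 7
6 | 5 | 6
9 | 5 | 9

yes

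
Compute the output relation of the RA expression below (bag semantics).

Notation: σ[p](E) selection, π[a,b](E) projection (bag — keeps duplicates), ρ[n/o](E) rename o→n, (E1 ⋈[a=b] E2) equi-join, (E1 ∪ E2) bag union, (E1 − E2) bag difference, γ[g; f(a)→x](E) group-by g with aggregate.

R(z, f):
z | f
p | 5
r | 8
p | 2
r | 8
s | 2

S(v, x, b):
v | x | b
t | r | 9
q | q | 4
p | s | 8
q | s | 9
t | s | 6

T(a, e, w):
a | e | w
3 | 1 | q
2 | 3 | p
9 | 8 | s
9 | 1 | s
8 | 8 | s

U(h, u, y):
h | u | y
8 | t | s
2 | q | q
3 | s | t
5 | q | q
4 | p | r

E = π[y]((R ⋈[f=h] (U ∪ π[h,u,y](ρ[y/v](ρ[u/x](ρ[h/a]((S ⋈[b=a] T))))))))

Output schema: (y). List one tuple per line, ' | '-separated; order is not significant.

Subexpression sizes:
  R → 5
  U → 5
  S → 5
  T → 5
  (S ⋈[b=a] T) → 5
  ρ[h/a]((S ⋈[b=a] T)) → 5
  ρ[u/x](ρ[h/a]((S ⋈[b=a] T))) → 5
  ρ[y/v](ρ[u/x](ρ[h/a]((S ⋈[b=a] T)))) → 5
  π[h,u,y](ρ[y/v](ρ[u/x](ρ[h/a]((S ⋈[b=a] T))))) → 5
  (U ∪ π[h,u,y](ρ[y/v](ρ[u/x](ρ[h/a]((S ⋈[b=a] T)))))) → 10
  (R ⋈[f=h] (U ∪ π[h,u,y](ρ[y/v](ρ[u/x](ρ[h/a]((S ⋈[b=a] T))))))) → 7
  π[y]((R ⋈[f=h] (U ∪ π[h,u,y](ρ[y/v](ρ[u/x](ρ[h/a]((S ⋈[b=a] T)))))))) → 7

== RESULT ==
y
p
p
q
q
q
s
s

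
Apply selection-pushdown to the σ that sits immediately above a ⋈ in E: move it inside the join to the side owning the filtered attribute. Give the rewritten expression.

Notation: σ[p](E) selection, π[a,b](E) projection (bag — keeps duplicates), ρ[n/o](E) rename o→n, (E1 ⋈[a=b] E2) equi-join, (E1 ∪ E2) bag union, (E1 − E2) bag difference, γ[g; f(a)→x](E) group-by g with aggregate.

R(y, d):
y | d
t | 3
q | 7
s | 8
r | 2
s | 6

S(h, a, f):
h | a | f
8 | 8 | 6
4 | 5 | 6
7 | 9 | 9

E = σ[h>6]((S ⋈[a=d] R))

σ filters on h, owned by the left side.
E' = (σ[h>6](S) ⋈[a=d] R)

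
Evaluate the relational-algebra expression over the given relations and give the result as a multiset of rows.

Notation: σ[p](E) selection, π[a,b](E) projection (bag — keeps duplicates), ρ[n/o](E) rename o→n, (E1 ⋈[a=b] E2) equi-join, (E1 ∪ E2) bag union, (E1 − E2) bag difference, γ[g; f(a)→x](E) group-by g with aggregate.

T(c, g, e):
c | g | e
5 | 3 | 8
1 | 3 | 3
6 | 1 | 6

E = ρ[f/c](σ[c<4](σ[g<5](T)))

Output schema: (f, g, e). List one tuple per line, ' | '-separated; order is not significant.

Row counts bottom-up:
  T → 3
  σ[g<5](T) → 3
  σ[c<4](σ[g<5](T)) → 1
  ρ[f/c](σ[c<4](σ[g<5](T))) → 1

== RESULT ==
f | g | e
1 | 3 | 3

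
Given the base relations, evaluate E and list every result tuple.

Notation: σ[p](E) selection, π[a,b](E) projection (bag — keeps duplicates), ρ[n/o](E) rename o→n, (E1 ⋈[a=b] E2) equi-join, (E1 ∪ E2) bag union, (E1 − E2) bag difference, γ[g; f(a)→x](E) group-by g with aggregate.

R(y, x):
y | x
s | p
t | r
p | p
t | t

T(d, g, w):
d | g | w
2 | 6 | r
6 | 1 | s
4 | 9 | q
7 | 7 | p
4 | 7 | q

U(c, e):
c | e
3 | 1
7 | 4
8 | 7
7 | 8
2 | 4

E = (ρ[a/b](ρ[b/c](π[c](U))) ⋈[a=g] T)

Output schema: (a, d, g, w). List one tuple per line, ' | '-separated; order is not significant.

Subexpression sizes:
  U → 5
  π[c](U) → 5
  ρ[b/c](π[c](U)) → 5
  ρ[a/b](ρ[b/c](π[c](U))) → 5
  T → 5
  (ρ[a/b](ρ[b/c](π[c](U))) ⋈[a=g] T) → 4

== RESULT ==
a | d | g | w
7 | 4 | 7 | q
7 | 4 | 7 | q
7 | 7 | 7 | p
7 | 7 | 7 | p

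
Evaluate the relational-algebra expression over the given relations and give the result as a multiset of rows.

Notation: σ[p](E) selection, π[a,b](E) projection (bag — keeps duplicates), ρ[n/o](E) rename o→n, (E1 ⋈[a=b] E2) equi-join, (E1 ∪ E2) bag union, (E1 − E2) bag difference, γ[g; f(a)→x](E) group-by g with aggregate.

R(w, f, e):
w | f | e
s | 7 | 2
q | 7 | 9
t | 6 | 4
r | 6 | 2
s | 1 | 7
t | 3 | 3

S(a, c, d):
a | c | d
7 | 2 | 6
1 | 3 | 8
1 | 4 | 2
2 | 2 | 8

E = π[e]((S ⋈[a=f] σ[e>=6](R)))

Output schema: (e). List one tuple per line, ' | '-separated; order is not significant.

Subexpression sizes:
  S → 4
  R → 6
  σ[e>=6](R) → 2
  (S ⋈[a=f] σ[e>=6](R)) → 3
  π[e]((S ⋈[a=f] σ[e>=6](R))) → 3

== RESULT ==
e
7
7
9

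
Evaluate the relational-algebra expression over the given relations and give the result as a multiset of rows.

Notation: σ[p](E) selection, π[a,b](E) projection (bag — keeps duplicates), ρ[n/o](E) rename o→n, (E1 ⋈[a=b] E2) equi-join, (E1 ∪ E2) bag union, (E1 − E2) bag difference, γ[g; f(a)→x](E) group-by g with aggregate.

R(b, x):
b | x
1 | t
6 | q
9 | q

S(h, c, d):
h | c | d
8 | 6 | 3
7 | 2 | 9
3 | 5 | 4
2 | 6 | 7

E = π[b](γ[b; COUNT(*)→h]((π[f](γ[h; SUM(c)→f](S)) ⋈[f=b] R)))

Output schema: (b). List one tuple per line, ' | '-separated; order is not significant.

Per-node cardinality:
  S → 4
  γ[h; SUM(c)→f](S) → 4
  π[f](γ[h; SUM(c)→f](S)) → 4
  R → 3
  (π[f](γ[h; SUM(c)→f](S)) ⋈[f=b] R) → 2
  γ[b; COUNT(*)→h]((π[f](γ[h; SUM(c)→f](S)) ⋈[f=b] R)) → 1
  π[b](γ[b; COUNT(*)→h]((π[f](γ[h; SUM(c)→f](S)) ⋈[f=b] R))) → 1

== RESULT ==
b
6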